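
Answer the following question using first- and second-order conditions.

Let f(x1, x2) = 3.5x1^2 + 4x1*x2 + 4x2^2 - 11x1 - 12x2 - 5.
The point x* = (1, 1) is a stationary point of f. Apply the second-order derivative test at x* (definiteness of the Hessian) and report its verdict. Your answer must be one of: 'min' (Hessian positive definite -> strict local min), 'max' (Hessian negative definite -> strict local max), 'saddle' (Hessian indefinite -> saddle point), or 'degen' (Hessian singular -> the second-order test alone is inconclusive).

Compute the Hessian H = grad^2 f:
  H = [[7, 4], [4, 8]]
Verify stationarity: grad f(x*) = H x* + g = (0, 0).
Eigenvalues of H: 3.4689, 11.5311.
Both eigenvalues > 0, so H is positive definite -> x* is a strict local min.

min


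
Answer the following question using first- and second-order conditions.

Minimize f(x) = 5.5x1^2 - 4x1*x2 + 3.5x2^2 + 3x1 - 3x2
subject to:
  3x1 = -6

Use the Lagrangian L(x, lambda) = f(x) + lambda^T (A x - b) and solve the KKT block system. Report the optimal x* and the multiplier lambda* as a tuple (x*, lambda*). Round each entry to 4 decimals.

Form the Lagrangian:
  L(x, lambda) = (1/2) x^T Q x + c^T x + lambda^T (A x - b)
Stationarity (grad_x L = 0): Q x + c + A^T lambda = 0.
Primal feasibility: A x = b.

This gives the KKT block system:
  [ Q   A^T ] [ x     ]   [-c ]
  [ A    0  ] [ lambda ] = [ b ]

Solving the linear system:
  x*      = (-2, -0.7143)
  lambda* = (5.381)
  f(x*)   = 14.2143

x* = (-2, -0.7143), lambda* = (5.381)


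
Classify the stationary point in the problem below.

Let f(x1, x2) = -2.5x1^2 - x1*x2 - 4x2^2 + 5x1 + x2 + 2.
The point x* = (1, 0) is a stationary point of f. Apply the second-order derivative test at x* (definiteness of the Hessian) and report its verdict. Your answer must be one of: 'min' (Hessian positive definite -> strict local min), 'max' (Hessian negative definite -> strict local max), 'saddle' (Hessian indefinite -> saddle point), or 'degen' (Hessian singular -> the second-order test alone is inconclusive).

Compute the Hessian H = grad^2 f:
  H = [[-5, -1], [-1, -8]]
Verify stationarity: grad f(x*) = H x* + g = (0, 0).
Eigenvalues of H: -8.3028, -4.6972.
Both eigenvalues < 0, so H is negative definite -> x* is a strict local max.

max


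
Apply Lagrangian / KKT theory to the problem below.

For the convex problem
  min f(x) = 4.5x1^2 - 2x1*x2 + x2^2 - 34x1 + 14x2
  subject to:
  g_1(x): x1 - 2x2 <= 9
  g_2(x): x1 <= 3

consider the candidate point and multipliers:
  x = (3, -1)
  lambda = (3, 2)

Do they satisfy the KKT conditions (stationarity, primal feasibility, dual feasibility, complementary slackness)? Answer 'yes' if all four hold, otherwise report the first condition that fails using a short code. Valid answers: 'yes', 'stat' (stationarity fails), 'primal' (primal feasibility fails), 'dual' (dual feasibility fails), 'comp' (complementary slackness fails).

Gradient of f: grad f(x) = Q x + c = (-5, 6)
Constraint values g_i(x) = a_i^T x - b_i:
  g_1((3, -1)) = -4
  g_2((3, -1)) = 0
Stationarity residual: grad f(x) + sum_i lambda_i a_i = (0, 0)
  -> stationarity OK
Primal feasibility (all g_i <= 0): OK
Dual feasibility (all lambda_i >= 0): OK
Complementary slackness (lambda_i * g_i(x) = 0 for all i): FAILS

Verdict: the first failing condition is complementary_slackness -> comp.

comp


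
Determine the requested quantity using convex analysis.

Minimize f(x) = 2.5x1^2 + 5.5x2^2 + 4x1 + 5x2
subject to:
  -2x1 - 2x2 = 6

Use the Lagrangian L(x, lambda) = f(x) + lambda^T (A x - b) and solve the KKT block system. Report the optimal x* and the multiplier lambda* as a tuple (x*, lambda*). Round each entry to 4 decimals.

Form the Lagrangian:
  L(x, lambda) = (1/2) x^T Q x + c^T x + lambda^T (A x - b)
Stationarity (grad_x L = 0): Q x + c + A^T lambda = 0.
Primal feasibility: A x = b.

This gives the KKT block system:
  [ Q   A^T ] [ x     ]   [-c ]
  [ A    0  ] [ lambda ] = [ b ]

Solving the linear system:
  x*      = (-2, -1)
  lambda* = (-3)
  f(x*)   = 2.5

x* = (-2, -1), lambda* = (-3)


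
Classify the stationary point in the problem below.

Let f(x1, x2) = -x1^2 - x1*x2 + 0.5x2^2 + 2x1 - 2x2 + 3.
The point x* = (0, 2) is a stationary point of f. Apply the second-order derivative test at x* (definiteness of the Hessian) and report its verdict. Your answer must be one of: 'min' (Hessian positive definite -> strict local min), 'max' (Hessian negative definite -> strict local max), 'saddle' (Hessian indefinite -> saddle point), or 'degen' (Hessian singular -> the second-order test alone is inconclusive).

Compute the Hessian H = grad^2 f:
  H = [[-2, -1], [-1, 1]]
Verify stationarity: grad f(x*) = H x* + g = (0, 0).
Eigenvalues of H: -2.3028, 1.3028.
Eigenvalues have mixed signs, so H is indefinite -> x* is a saddle point.

saddle


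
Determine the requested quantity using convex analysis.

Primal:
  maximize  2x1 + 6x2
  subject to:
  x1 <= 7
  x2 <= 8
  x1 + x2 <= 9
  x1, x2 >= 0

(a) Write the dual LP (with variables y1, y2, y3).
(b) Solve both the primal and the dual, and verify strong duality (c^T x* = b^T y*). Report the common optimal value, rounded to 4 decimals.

The standard primal-dual pair for 'max c^T x s.t. A x <= b, x >= 0' is:
  Dual:  min b^T y  s.t.  A^T y >= c,  y >= 0.

So the dual LP is:
  minimize  7y1 + 8y2 + 9y3
  subject to:
    y1 + y3 >= 2
    y2 + y3 >= 6
    y1, y2, y3 >= 0

Solving the primal: x* = (1, 8).
  primal value c^T x* = 50.
Solving the dual: y* = (0, 4, 2).
  dual value b^T y* = 50.
Strong duality: c^T x* = b^T y*. Confirmed.

50


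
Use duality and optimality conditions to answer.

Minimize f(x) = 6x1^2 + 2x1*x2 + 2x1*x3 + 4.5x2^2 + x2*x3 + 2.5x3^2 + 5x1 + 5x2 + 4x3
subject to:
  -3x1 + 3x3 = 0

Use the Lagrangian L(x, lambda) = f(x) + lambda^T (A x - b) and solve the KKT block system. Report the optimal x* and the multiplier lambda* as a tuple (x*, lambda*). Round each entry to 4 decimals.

Form the Lagrangian:
  L(x, lambda) = (1/2) x^T Q x + c^T x + lambda^T (A x - b)
Stationarity (grad_x L = 0): Q x + c + A^T lambda = 0.
Primal feasibility: A x = b.

This gives the KKT block system:
  [ Q   A^T ] [ x     ]   [-c ]
  [ A    0  ] [ lambda ] = [ b ]

Solving the linear system:
  x*      = (-0.3667, -0.4333, -0.3667)
  lambda* = (-0.3333)
  f(x*)   = -2.7333

x* = (-0.3667, -0.4333, -0.3667), lambda* = (-0.3333)


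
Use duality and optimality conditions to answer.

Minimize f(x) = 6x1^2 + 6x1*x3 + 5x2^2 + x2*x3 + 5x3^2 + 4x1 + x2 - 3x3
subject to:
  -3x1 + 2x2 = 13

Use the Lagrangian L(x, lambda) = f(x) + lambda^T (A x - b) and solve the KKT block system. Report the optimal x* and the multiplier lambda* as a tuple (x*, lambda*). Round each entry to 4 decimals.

Form the Lagrangian:
  L(x, lambda) = (1/2) x^T Q x + c^T x + lambda^T (A x - b)
Stationarity (grad_x L = 0): Q x + c + A^T lambda = 0.
Primal feasibility: A x = b.

This gives the KKT block system:
  [ Q   A^T ] [ x     ]   [-c ]
  [ A    0  ] [ lambda ] = [ b ]

Solving the linear system:
  x*      = (-3.4762, 1.2857, 2.2571)
  lambda* = (-8.0571)
  f(x*)   = 42.6762

x* = (-3.4762, 1.2857, 2.2571), lambda* = (-8.0571)


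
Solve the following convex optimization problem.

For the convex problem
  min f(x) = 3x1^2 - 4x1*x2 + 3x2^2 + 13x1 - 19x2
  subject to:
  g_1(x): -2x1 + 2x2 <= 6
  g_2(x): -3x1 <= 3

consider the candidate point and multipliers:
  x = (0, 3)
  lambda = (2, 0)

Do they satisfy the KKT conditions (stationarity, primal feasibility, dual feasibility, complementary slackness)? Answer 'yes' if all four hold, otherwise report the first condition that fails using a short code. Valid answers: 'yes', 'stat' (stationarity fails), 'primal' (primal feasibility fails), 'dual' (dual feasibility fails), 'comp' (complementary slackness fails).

Gradient of f: grad f(x) = Q x + c = (1, -1)
Constraint values g_i(x) = a_i^T x - b_i:
  g_1((0, 3)) = 0
  g_2((0, 3)) = -3
Stationarity residual: grad f(x) + sum_i lambda_i a_i = (-3, 3)
  -> stationarity FAILS
Primal feasibility (all g_i <= 0): OK
Dual feasibility (all lambda_i >= 0): OK
Complementary slackness (lambda_i * g_i(x) = 0 for all i): OK

Verdict: the first failing condition is stationarity -> stat.

stat


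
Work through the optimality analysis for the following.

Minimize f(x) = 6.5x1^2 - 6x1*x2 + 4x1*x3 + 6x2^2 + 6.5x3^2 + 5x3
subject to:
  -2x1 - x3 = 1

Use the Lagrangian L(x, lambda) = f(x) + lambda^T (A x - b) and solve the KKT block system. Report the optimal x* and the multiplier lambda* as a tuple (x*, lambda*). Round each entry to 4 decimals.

Form the Lagrangian:
  L(x, lambda) = (1/2) x^T Q x + c^T x + lambda^T (A x - b)
Stationarity (grad_x L = 0): Q x + c + A^T lambda = 0.
Primal feasibility: A x = b.

This gives the KKT block system:
  [ Q   A^T ] [ x     ]   [-c ]
  [ A    0  ] [ lambda ] = [ b ]

Solving the linear system:
  x*      = (-0.2609, -0.1304, -0.4783)
  lambda* = (-2.2609)
  f(x*)   = -0.0652

x* = (-0.2609, -0.1304, -0.4783), lambda* = (-2.2609)


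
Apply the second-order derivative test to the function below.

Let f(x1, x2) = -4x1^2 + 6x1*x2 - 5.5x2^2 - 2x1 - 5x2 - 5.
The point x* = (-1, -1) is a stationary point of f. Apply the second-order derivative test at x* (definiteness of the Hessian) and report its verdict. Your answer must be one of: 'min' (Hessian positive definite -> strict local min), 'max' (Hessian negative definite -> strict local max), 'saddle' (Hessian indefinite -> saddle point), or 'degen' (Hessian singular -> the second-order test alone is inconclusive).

Compute the Hessian H = grad^2 f:
  H = [[-8, 6], [6, -11]]
Verify stationarity: grad f(x*) = H x* + g = (0, 0).
Eigenvalues of H: -15.6847, -3.3153.
Both eigenvalues < 0, so H is negative definite -> x* is a strict local max.

max


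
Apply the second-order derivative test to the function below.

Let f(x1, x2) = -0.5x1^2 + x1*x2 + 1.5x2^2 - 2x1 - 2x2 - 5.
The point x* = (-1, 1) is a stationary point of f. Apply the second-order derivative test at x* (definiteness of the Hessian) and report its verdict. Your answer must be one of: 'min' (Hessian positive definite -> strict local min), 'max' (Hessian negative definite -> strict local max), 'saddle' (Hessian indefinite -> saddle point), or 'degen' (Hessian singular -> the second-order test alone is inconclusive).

Compute the Hessian H = grad^2 f:
  H = [[-1, 1], [1, 3]]
Verify stationarity: grad f(x*) = H x* + g = (0, 0).
Eigenvalues of H: -1.2361, 3.2361.
Eigenvalues have mixed signs, so H is indefinite -> x* is a saddle point.

saddle


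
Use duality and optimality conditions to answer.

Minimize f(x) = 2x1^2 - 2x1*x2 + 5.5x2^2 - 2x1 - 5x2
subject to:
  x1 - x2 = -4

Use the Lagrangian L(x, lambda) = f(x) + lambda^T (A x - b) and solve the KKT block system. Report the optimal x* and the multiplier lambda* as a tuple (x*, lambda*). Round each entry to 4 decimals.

Form the Lagrangian:
  L(x, lambda) = (1/2) x^T Q x + c^T x + lambda^T (A x - b)
Stationarity (grad_x L = 0): Q x + c + A^T lambda = 0.
Primal feasibility: A x = b.

This gives the KKT block system:
  [ Q   A^T ] [ x     ]   [-c ]
  [ A    0  ] [ lambda ] = [ b ]

Solving the linear system:
  x*      = (-2.6364, 1.3636)
  lambda* = (15.2727)
  f(x*)   = 29.7727

x* = (-2.6364, 1.3636), lambda* = (15.2727)


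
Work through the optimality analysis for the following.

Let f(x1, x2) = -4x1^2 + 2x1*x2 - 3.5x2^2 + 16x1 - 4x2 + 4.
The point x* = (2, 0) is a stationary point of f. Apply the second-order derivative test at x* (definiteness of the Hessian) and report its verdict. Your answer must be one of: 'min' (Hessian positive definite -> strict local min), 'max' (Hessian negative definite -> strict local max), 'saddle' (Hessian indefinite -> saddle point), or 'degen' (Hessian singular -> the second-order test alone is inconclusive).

Compute the Hessian H = grad^2 f:
  H = [[-8, 2], [2, -7]]
Verify stationarity: grad f(x*) = H x* + g = (0, 0).
Eigenvalues of H: -9.5616, -5.4384.
Both eigenvalues < 0, so H is negative definite -> x* is a strict local max.

max


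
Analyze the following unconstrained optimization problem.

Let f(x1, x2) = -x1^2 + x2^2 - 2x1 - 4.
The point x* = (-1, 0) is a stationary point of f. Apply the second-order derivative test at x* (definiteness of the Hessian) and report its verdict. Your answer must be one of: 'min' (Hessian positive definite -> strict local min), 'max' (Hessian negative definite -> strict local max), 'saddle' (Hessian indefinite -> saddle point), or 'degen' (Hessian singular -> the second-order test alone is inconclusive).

Compute the Hessian H = grad^2 f:
  H = [[-2, 0], [0, 2]]
Verify stationarity: grad f(x*) = H x* + g = (0, 0).
Eigenvalues of H: -2, 2.
Eigenvalues have mixed signs, so H is indefinite -> x* is a saddle point.

saddle


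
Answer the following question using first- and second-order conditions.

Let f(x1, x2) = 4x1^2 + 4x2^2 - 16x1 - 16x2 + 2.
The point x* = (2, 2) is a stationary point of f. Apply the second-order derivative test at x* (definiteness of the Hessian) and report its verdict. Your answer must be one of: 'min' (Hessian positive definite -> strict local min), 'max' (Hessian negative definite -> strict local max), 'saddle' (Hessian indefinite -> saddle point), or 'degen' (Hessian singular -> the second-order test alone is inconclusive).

Compute the Hessian H = grad^2 f:
  H = [[8, 0], [0, 8]]
Verify stationarity: grad f(x*) = H x* + g = (0, 0).
Eigenvalues of H: 8, 8.
Both eigenvalues > 0, so H is positive definite -> x* is a strict local min.

min


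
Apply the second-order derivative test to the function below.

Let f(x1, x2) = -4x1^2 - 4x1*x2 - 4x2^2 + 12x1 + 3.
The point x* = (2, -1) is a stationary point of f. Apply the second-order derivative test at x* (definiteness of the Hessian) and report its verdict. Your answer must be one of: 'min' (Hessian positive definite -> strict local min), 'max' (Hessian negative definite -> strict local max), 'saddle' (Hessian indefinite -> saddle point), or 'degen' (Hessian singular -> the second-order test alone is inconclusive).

Compute the Hessian H = grad^2 f:
  H = [[-8, -4], [-4, -8]]
Verify stationarity: grad f(x*) = H x* + g = (0, 0).
Eigenvalues of H: -12, -4.
Both eigenvalues < 0, so H is negative definite -> x* is a strict local max.

max


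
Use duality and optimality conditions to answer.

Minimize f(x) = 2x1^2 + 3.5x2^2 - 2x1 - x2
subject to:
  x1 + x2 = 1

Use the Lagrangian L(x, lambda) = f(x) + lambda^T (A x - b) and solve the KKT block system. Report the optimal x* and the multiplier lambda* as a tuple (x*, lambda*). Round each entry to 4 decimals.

Form the Lagrangian:
  L(x, lambda) = (1/2) x^T Q x + c^T x + lambda^T (A x - b)
Stationarity (grad_x L = 0): Q x + c + A^T lambda = 0.
Primal feasibility: A x = b.

This gives the KKT block system:
  [ Q   A^T ] [ x     ]   [-c ]
  [ A    0  ] [ lambda ] = [ b ]

Solving the linear system:
  x*      = (0.7273, 0.2727)
  lambda* = (-0.9091)
  f(x*)   = -0.4091

x* = (0.7273, 0.2727), lambda* = (-0.9091)


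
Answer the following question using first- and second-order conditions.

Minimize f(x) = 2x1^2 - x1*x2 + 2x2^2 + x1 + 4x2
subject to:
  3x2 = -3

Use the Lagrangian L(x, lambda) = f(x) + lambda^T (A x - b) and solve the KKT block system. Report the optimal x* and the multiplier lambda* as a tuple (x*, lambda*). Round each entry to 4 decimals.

Form the Lagrangian:
  L(x, lambda) = (1/2) x^T Q x + c^T x + lambda^T (A x - b)
Stationarity (grad_x L = 0): Q x + c + A^T lambda = 0.
Primal feasibility: A x = b.

This gives the KKT block system:
  [ Q   A^T ] [ x     ]   [-c ]
  [ A    0  ] [ lambda ] = [ b ]

Solving the linear system:
  x*      = (-0.5, -1)
  lambda* = (-0.1667)
  f(x*)   = -2.5

x* = (-0.5, -1), lambda* = (-0.1667)


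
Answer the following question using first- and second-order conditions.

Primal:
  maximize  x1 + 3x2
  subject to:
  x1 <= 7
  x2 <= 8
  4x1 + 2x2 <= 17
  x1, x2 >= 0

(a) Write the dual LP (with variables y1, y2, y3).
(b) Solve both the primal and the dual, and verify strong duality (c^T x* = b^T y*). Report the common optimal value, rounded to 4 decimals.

The standard primal-dual pair for 'max c^T x s.t. A x <= b, x >= 0' is:
  Dual:  min b^T y  s.t.  A^T y >= c,  y >= 0.

So the dual LP is:
  minimize  7y1 + 8y2 + 17y3
  subject to:
    y1 + 4y3 >= 1
    y2 + 2y3 >= 3
    y1, y2, y3 >= 0

Solving the primal: x* = (0.25, 8).
  primal value c^T x* = 24.25.
Solving the dual: y* = (0, 2.5, 0.25).
  dual value b^T y* = 24.25.
Strong duality: c^T x* = b^T y*. Confirmed.

24.25


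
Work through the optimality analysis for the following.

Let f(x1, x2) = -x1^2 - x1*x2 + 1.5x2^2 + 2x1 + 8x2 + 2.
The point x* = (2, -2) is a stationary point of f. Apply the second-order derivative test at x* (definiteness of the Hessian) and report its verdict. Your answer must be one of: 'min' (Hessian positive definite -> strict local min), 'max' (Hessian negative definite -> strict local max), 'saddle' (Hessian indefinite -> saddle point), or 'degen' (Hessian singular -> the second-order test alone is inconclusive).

Compute the Hessian H = grad^2 f:
  H = [[-2, -1], [-1, 3]]
Verify stationarity: grad f(x*) = H x* + g = (0, 0).
Eigenvalues of H: -2.1926, 3.1926.
Eigenvalues have mixed signs, so H is indefinite -> x* is a saddle point.

saddle


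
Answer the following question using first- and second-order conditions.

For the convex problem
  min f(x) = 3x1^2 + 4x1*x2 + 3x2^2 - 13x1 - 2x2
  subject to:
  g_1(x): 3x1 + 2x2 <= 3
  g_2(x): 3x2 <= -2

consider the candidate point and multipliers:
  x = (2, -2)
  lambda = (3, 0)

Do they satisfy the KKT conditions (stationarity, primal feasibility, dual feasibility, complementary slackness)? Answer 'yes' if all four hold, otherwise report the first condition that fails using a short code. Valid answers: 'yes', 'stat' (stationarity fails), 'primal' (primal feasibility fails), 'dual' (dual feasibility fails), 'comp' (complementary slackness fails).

Gradient of f: grad f(x) = Q x + c = (-9, -6)
Constraint values g_i(x) = a_i^T x - b_i:
  g_1((2, -2)) = -1
  g_2((2, -2)) = -4
Stationarity residual: grad f(x) + sum_i lambda_i a_i = (0, 0)
  -> stationarity OK
Primal feasibility (all g_i <= 0): OK
Dual feasibility (all lambda_i >= 0): OK
Complementary slackness (lambda_i * g_i(x) = 0 for all i): FAILS

Verdict: the first failing condition is complementary_slackness -> comp.

comp


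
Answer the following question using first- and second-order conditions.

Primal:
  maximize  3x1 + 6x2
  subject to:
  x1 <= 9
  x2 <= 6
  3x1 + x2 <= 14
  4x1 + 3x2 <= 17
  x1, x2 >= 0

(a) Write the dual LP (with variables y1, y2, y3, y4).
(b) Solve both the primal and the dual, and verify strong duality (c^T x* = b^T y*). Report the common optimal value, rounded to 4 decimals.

The standard primal-dual pair for 'max c^T x s.t. A x <= b, x >= 0' is:
  Dual:  min b^T y  s.t.  A^T y >= c,  y >= 0.

So the dual LP is:
  minimize  9y1 + 6y2 + 14y3 + 17y4
  subject to:
    y1 + 3y3 + 4y4 >= 3
    y2 + y3 + 3y4 >= 6
    y1, y2, y3, y4 >= 0

Solving the primal: x* = (0, 5.6667).
  primal value c^T x* = 34.
Solving the dual: y* = (0, 0, 0, 2).
  dual value b^T y* = 34.
Strong duality: c^T x* = b^T y*. Confirmed.

34


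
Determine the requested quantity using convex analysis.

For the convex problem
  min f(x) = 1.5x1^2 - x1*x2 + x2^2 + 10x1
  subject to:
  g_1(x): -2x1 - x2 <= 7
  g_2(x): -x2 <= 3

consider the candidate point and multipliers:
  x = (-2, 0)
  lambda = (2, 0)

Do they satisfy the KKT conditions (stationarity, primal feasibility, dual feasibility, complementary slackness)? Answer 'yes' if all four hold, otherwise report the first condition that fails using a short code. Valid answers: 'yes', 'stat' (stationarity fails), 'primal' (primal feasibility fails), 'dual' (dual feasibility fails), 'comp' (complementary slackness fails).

Gradient of f: grad f(x) = Q x + c = (4, 2)
Constraint values g_i(x) = a_i^T x - b_i:
  g_1((-2, 0)) = -3
  g_2((-2, 0)) = -3
Stationarity residual: grad f(x) + sum_i lambda_i a_i = (0, 0)
  -> stationarity OK
Primal feasibility (all g_i <= 0): OK
Dual feasibility (all lambda_i >= 0): OK
Complementary slackness (lambda_i * g_i(x) = 0 for all i): FAILS

Verdict: the first failing condition is complementary_slackness -> comp.

comp


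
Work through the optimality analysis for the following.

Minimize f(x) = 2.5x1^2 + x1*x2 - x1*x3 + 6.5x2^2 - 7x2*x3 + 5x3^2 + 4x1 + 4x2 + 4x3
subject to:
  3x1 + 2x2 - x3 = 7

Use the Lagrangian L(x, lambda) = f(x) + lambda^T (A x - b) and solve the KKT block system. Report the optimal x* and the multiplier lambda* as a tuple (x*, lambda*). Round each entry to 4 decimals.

Form the Lagrangian:
  L(x, lambda) = (1/2) x^T Q x + c^T x + lambda^T (A x - b)
Stationarity (grad_x L = 0): Q x + c + A^T lambda = 0.
Primal feasibility: A x = b.

This gives the KKT block system:
  [ Q   A^T ] [ x     ]   [-c ]
  [ A    0  ] [ lambda ] = [ b ]

Solving the linear system:
  x*      = (2.1421, -0.096, -0.7657)
  lambda* = (-5.1268)
  f(x*)   = 20.5045

x* = (2.1421, -0.096, -0.7657), lambda* = (-5.1268)


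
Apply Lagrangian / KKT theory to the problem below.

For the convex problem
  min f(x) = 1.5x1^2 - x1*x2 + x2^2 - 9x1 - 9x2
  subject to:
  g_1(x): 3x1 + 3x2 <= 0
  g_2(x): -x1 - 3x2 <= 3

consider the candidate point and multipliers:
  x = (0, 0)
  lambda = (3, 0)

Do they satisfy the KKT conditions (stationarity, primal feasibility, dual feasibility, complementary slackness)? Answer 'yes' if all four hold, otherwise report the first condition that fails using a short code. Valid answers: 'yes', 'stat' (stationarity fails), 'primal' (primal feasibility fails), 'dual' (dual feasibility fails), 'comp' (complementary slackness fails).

Gradient of f: grad f(x) = Q x + c = (-9, -9)
Constraint values g_i(x) = a_i^T x - b_i:
  g_1((0, 0)) = 0
  g_2((0, 0)) = -3
Stationarity residual: grad f(x) + sum_i lambda_i a_i = (0, 0)
  -> stationarity OK
Primal feasibility (all g_i <= 0): OK
Dual feasibility (all lambda_i >= 0): OK
Complementary slackness (lambda_i * g_i(x) = 0 for all i): OK

Verdict: yes, KKT holds.

yes


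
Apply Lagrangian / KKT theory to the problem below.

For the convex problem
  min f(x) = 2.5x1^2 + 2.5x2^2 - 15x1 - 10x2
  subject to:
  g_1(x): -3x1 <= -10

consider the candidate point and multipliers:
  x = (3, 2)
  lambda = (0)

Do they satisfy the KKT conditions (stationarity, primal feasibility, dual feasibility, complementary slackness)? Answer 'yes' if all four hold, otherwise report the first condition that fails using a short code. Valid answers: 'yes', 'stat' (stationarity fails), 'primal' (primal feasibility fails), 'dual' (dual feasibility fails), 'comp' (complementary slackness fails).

Gradient of f: grad f(x) = Q x + c = (0, 0)
Constraint values g_i(x) = a_i^T x - b_i:
  g_1((3, 2)) = 1
Stationarity residual: grad f(x) + sum_i lambda_i a_i = (0, 0)
  -> stationarity OK
Primal feasibility (all g_i <= 0): FAILS
Dual feasibility (all lambda_i >= 0): OK
Complementary slackness (lambda_i * g_i(x) = 0 for all i): OK

Verdict: the first failing condition is primal_feasibility -> primal.

primal


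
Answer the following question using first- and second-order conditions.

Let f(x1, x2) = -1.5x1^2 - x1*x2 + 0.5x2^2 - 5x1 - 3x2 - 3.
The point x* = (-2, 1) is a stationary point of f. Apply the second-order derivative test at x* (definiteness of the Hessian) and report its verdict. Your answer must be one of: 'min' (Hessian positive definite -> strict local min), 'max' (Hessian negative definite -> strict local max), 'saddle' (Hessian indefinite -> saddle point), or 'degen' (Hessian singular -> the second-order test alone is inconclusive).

Compute the Hessian H = grad^2 f:
  H = [[-3, -1], [-1, 1]]
Verify stationarity: grad f(x*) = H x* + g = (0, 0).
Eigenvalues of H: -3.2361, 1.2361.
Eigenvalues have mixed signs, so H is indefinite -> x* is a saddle point.

saddle


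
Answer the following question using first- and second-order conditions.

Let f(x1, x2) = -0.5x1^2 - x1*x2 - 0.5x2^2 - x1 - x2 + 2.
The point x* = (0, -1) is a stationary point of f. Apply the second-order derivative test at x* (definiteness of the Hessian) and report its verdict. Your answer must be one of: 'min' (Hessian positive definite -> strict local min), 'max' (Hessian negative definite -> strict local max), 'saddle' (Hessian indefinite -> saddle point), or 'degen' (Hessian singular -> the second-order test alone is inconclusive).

Compute the Hessian H = grad^2 f:
  H = [[-1, -1], [-1, -1]]
Verify stationarity: grad f(x*) = H x* + g = (0, 0).
Eigenvalues of H: -2, 0.
H has a zero eigenvalue (singular; negative semidefinite but not definite), so H is neither positive definite, negative definite, nor indefinite. The second-order test alone is inconclusive -> degen.
(Indeed, f is constant along the null direction of H through x*, so x* is not a strict local extremum.)

degen


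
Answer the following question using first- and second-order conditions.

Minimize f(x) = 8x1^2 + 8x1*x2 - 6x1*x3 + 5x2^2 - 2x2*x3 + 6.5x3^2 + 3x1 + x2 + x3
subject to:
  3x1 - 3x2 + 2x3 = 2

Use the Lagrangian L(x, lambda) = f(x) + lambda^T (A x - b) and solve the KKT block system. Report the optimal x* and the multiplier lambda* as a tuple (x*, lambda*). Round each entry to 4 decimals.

Form the Lagrangian:
  L(x, lambda) = (1/2) x^T Q x + c^T x + lambda^T (A x - b)
Stationarity (grad_x L = 0): Q x + c + A^T lambda = 0.
Primal feasibility: A x = b.

This gives the KKT block system:
  [ Q   A^T ] [ x     ]   [-c ]
  [ A    0  ] [ lambda ] = [ b ]

Solving the linear system:
  x*      = (0.186, -0.4491, 0.0474)
  lambda* = (-0.6994)
  f(x*)   = 0.7775

x* = (0.186, -0.4491, 0.0474), lambda* = (-0.6994)


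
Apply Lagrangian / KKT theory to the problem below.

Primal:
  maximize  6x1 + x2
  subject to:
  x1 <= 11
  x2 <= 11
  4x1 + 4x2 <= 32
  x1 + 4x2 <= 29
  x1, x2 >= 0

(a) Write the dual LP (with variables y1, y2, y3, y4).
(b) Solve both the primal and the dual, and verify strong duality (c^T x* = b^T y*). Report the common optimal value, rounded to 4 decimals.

The standard primal-dual pair for 'max c^T x s.t. A x <= b, x >= 0' is:
  Dual:  min b^T y  s.t.  A^T y >= c,  y >= 0.

So the dual LP is:
  minimize  11y1 + 11y2 + 32y3 + 29y4
  subject to:
    y1 + 4y3 + y4 >= 6
    y2 + 4y3 + 4y4 >= 1
    y1, y2, y3, y4 >= 0

Solving the primal: x* = (8, 0).
  primal value c^T x* = 48.
Solving the dual: y* = (0, 0, 1.5, 0).
  dual value b^T y* = 48.
Strong duality: c^T x* = b^T y*. Confirmed.

48


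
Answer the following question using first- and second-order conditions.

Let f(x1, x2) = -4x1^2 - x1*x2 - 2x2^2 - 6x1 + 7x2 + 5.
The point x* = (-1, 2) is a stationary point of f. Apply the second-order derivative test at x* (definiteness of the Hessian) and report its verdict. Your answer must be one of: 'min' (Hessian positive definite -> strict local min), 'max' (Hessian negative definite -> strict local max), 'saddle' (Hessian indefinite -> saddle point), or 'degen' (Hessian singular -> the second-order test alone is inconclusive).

Compute the Hessian H = grad^2 f:
  H = [[-8, -1], [-1, -4]]
Verify stationarity: grad f(x*) = H x* + g = (0, 0).
Eigenvalues of H: -8.2361, -3.7639.
Both eigenvalues < 0, so H is negative definite -> x* is a strict local max.

max


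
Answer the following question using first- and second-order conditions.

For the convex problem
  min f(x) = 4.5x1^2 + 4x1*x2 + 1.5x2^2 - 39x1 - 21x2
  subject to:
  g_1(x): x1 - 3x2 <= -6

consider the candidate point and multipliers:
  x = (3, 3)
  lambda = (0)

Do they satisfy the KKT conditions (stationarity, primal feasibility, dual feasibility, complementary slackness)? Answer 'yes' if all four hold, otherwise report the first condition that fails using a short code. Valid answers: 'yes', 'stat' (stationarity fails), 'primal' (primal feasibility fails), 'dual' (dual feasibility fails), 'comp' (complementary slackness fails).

Gradient of f: grad f(x) = Q x + c = (0, 0)
Constraint values g_i(x) = a_i^T x - b_i:
  g_1((3, 3)) = 0
Stationarity residual: grad f(x) + sum_i lambda_i a_i = (0, 0)
  -> stationarity OK
Primal feasibility (all g_i <= 0): OK
Dual feasibility (all lambda_i >= 0): OK
Complementary slackness (lambda_i * g_i(x) = 0 for all i): OK

Verdict: yes, KKT holds.

yes


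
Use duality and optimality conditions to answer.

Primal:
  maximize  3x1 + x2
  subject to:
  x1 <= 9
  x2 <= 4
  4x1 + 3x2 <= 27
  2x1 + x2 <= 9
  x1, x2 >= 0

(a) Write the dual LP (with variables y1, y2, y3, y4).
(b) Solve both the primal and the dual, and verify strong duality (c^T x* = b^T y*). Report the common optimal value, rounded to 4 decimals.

The standard primal-dual pair for 'max c^T x s.t. A x <= b, x >= 0' is:
  Dual:  min b^T y  s.t.  A^T y >= c,  y >= 0.

So the dual LP is:
  minimize  9y1 + 4y2 + 27y3 + 9y4
  subject to:
    y1 + 4y3 + 2y4 >= 3
    y2 + 3y3 + y4 >= 1
    y1, y2, y3, y4 >= 0

Solving the primal: x* = (4.5, 0).
  primal value c^T x* = 13.5.
Solving the dual: y* = (0, 0, 0, 1.5).
  dual value b^T y* = 13.5.
Strong duality: c^T x* = b^T y*. Confirmed.

13.5


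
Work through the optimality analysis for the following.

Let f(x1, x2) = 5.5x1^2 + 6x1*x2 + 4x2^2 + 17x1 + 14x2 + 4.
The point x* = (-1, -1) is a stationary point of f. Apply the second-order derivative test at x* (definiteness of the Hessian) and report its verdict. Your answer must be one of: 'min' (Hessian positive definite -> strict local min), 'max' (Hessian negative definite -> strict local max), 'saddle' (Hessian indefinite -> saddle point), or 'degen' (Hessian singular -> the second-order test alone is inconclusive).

Compute the Hessian H = grad^2 f:
  H = [[11, 6], [6, 8]]
Verify stationarity: grad f(x*) = H x* + g = (0, 0).
Eigenvalues of H: 3.3153, 15.6847.
Both eigenvalues > 0, so H is positive definite -> x* is a strict local min.

min


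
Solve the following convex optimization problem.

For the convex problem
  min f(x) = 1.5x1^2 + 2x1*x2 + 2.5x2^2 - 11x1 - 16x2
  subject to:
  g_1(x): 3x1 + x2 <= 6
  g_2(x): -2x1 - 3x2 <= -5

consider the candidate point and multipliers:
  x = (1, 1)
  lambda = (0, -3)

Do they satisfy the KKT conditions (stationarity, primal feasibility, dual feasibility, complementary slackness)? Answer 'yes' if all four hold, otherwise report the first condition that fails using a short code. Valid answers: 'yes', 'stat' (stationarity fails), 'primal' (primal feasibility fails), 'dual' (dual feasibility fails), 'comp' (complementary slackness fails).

Gradient of f: grad f(x) = Q x + c = (-6, -9)
Constraint values g_i(x) = a_i^T x - b_i:
  g_1((1, 1)) = -2
  g_2((1, 1)) = 0
Stationarity residual: grad f(x) + sum_i lambda_i a_i = (0, 0)
  -> stationarity OK
Primal feasibility (all g_i <= 0): OK
Dual feasibility (all lambda_i >= 0): FAILS
Complementary slackness (lambda_i * g_i(x) = 0 for all i): OK

Verdict: the first failing condition is dual_feasibility -> dual.

dual


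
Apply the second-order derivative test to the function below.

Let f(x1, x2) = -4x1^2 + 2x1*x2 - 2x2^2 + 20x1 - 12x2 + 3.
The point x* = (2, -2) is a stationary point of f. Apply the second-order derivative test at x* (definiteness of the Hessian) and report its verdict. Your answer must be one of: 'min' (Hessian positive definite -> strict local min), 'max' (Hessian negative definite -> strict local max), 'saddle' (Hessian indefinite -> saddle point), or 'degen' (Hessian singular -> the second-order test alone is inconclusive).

Compute the Hessian H = grad^2 f:
  H = [[-8, 2], [2, -4]]
Verify stationarity: grad f(x*) = H x* + g = (0, 0).
Eigenvalues of H: -8.8284, -3.1716.
Both eigenvalues < 0, so H is negative definite -> x* is a strict local max.

max


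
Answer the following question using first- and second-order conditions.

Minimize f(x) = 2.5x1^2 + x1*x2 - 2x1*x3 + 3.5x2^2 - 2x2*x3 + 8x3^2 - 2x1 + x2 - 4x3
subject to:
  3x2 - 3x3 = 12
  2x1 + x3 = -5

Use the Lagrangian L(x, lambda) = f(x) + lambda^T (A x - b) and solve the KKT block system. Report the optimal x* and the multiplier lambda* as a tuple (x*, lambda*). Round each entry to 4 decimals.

Form the Lagrangian:
  L(x, lambda) = (1/2) x^T Q x + c^T x + lambda^T (A x - b)
Stationarity (grad_x L = 0): Q x + c + A^T lambda = 0.
Primal feasibility: A x = b.

This gives the KKT block system:
  [ Q   A^T ] [ x     ]   [-c ]
  [ A    0  ] [ lambda ] = [ b ]

Solving the linear system:
  x*      = (-1.9176, 2.8353, -1.1647)
  lambda* = (-7.0863, 3.2118)
  f(x*)   = 56.2118

x* = (-1.9176, 2.8353, -1.1647), lambda* = (-7.0863, 3.2118)


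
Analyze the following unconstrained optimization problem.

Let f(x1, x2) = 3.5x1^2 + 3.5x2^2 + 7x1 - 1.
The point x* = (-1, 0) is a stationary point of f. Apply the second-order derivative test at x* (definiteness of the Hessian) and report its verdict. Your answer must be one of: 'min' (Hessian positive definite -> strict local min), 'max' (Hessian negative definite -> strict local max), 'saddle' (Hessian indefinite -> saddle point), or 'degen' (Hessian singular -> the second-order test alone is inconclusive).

Compute the Hessian H = grad^2 f:
  H = [[7, 0], [0, 7]]
Verify stationarity: grad f(x*) = H x* + g = (0, 0).
Eigenvalues of H: 7, 7.
Both eigenvalues > 0, so H is positive definite -> x* is a strict local min.

min


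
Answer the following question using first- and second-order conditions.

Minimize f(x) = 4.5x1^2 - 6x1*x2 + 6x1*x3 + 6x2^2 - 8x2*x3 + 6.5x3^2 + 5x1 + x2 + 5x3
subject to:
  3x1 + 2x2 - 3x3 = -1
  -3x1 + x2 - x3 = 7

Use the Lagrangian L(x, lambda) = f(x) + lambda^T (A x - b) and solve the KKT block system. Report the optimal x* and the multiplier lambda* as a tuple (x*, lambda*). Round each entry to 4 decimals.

Form the Lagrangian:
  L(x, lambda) = (1/2) x^T Q x + c^T x + lambda^T (A x - b)
Stationarity (grad_x L = 0): Q x + c + A^T lambda = 0.
Primal feasibility: A x = b.

This gives the KKT block system:
  [ Q   A^T ] [ x     ]   [-c ]
  [ A    0  ] [ lambda ] = [ b ]

Solving the linear system:
  x*      = (-1.8704, -0.4444, -1.8333)
  lambda* = (-4.9444, -11.6667)
  f(x*)   = 28.8796

x* = (-1.8704, -0.4444, -1.8333), lambda* = (-4.9444, -11.6667)


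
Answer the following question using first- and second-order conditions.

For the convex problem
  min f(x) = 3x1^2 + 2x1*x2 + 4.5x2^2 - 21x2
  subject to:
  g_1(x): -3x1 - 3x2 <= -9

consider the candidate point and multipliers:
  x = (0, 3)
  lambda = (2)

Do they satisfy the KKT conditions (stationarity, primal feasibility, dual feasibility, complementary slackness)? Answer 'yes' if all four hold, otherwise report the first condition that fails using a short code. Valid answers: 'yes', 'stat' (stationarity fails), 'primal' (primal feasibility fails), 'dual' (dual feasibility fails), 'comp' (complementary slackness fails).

Gradient of f: grad f(x) = Q x + c = (6, 6)
Constraint values g_i(x) = a_i^T x - b_i:
  g_1((0, 3)) = 0
Stationarity residual: grad f(x) + sum_i lambda_i a_i = (0, 0)
  -> stationarity OK
Primal feasibility (all g_i <= 0): OK
Dual feasibility (all lambda_i >= 0): OK
Complementary slackness (lambda_i * g_i(x) = 0 for all i): OK

Verdict: yes, KKT holds.

yes


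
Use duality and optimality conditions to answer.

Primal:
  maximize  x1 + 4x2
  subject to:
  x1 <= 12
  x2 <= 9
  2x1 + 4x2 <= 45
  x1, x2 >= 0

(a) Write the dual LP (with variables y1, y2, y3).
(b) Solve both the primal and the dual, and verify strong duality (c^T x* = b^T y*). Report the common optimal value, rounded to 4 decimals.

The standard primal-dual pair for 'max c^T x s.t. A x <= b, x >= 0' is:
  Dual:  min b^T y  s.t.  A^T y >= c,  y >= 0.

So the dual LP is:
  minimize  12y1 + 9y2 + 45y3
  subject to:
    y1 + 2y3 >= 1
    y2 + 4y3 >= 4
    y1, y2, y3 >= 0

Solving the primal: x* = (4.5, 9).
  primal value c^T x* = 40.5.
Solving the dual: y* = (0, 2, 0.5).
  dual value b^T y* = 40.5.
Strong duality: c^T x* = b^T y*. Confirmed.

40.5


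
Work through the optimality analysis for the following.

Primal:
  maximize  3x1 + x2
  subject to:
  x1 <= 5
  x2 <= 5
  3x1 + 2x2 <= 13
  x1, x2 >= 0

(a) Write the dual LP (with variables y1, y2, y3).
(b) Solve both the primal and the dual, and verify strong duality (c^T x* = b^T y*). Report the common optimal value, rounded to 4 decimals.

The standard primal-dual pair for 'max c^T x s.t. A x <= b, x >= 0' is:
  Dual:  min b^T y  s.t.  A^T y >= c,  y >= 0.

So the dual LP is:
  minimize  5y1 + 5y2 + 13y3
  subject to:
    y1 + 3y3 >= 3
    y2 + 2y3 >= 1
    y1, y2, y3 >= 0

Solving the primal: x* = (4.3333, 0).
  primal value c^T x* = 13.
Solving the dual: y* = (0, 0, 1).
  dual value b^T y* = 13.
Strong duality: c^T x* = b^T y*. Confirmed.

13


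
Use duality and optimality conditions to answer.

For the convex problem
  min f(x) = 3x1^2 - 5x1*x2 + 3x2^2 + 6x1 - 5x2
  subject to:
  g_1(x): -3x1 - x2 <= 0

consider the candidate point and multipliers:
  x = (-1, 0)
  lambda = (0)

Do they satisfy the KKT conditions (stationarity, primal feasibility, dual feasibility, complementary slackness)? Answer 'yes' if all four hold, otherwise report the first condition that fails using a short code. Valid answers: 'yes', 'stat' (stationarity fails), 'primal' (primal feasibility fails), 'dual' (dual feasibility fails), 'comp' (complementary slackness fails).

Gradient of f: grad f(x) = Q x + c = (0, 0)
Constraint values g_i(x) = a_i^T x - b_i:
  g_1((-1, 0)) = 3
Stationarity residual: grad f(x) + sum_i lambda_i a_i = (0, 0)
  -> stationarity OK
Primal feasibility (all g_i <= 0): FAILS
Dual feasibility (all lambda_i >= 0): OK
Complementary slackness (lambda_i * g_i(x) = 0 for all i): OK

Verdict: the first failing condition is primal_feasibility -> primal.

primal


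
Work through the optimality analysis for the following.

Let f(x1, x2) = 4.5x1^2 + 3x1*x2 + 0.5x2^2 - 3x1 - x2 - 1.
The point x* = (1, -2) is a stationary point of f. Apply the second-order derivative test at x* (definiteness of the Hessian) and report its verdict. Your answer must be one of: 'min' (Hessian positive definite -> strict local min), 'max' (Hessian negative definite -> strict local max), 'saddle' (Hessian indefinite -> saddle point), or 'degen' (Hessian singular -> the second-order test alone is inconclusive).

Compute the Hessian H = grad^2 f:
  H = [[9, 3], [3, 1]]
Verify stationarity: grad f(x*) = H x* + g = (0, 0).
Eigenvalues of H: 0, 10.
H has a zero eigenvalue (singular; positive semidefinite but not definite), so H is neither positive definite, negative definite, nor indefinite. The second-order test alone is inconclusive -> degen.
(Indeed, f is constant along the null direction of H through x*, so x* is not a strict local extremum.)

degen


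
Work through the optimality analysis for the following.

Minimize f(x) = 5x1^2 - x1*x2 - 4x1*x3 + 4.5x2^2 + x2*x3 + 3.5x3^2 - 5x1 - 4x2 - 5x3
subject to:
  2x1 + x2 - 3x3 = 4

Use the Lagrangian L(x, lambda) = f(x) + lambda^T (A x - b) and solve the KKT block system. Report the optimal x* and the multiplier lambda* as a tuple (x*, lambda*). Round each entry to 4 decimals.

Form the Lagrangian:
  L(x, lambda) = (1/2) x^T Q x + c^T x + lambda^T (A x - b)
Stationarity (grad_x L = 0): Q x + c + A^T lambda = 0.
Primal feasibility: A x = b.

This gives the KKT block system:
  [ Q   A^T ] [ x     ]   [-c ]
  [ A    0  ] [ lambda ] = [ b ]

Solving the linear system:
  x*      = (1.1997, 0.9808, -0.2066)
  lambda* = (-3.4213)
  f(x*)   = 2.3981

x* = (1.1997, 0.9808, -0.2066), lambda* = (-3.4213)


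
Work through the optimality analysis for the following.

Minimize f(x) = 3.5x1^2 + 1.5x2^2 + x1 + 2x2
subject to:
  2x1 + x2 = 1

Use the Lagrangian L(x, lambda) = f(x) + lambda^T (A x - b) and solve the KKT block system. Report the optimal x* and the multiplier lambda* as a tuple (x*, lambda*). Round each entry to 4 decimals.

Form the Lagrangian:
  L(x, lambda) = (1/2) x^T Q x + c^T x + lambda^T (A x - b)
Stationarity (grad_x L = 0): Q x + c + A^T lambda = 0.
Primal feasibility: A x = b.

This gives the KKT block system:
  [ Q   A^T ] [ x     ]   [-c ]
  [ A    0  ] [ lambda ] = [ b ]

Solving the linear system:
  x*      = (0.4737, 0.0526)
  lambda* = (-2.1579)
  f(x*)   = 1.3684

x* = (0.4737, 0.0526), lambda* = (-2.1579)
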